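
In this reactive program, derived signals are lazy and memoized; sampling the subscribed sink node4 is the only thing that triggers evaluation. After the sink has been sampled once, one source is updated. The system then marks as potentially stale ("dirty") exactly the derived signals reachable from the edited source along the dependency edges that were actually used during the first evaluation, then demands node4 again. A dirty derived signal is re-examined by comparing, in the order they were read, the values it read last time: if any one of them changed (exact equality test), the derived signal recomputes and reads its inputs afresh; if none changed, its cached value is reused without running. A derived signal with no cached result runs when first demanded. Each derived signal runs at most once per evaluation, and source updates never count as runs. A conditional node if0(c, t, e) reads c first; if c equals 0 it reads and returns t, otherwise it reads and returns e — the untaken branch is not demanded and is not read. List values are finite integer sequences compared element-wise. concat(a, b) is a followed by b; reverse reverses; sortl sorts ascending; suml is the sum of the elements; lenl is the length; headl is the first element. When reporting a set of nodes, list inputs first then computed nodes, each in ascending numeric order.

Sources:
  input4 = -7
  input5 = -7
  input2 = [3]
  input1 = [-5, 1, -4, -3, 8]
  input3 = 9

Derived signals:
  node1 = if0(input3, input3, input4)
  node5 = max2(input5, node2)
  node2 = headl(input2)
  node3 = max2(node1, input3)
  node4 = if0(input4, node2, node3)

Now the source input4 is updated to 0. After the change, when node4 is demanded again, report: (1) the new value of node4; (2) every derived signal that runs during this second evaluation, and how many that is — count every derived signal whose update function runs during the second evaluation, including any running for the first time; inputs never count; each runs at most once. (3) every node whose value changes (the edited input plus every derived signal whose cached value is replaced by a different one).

First demand of the output computes:
  node1 = if0(input3=9 -> else branch input4) = -7
  node3 = max2(-7, 9) = 9
  node4 = if0(input4=-7 -> else branch node3) = 9

After the edit, cleaning proceeds:
  node1: stays stale; no demand reaches it after the flip.
  node2: had never run; runs now, result 3.
  node3: stays stale; no demand reaches it after the flip.
  node4: a read changed (input4 -7->0) — executes, giving 3.

Note the branch switch — demand abandons node1, node3, which are never re-examined.

Demanding node4 again yields 3.
2 derived signals run: node2, node4.
The nodes whose values change: input4, node4.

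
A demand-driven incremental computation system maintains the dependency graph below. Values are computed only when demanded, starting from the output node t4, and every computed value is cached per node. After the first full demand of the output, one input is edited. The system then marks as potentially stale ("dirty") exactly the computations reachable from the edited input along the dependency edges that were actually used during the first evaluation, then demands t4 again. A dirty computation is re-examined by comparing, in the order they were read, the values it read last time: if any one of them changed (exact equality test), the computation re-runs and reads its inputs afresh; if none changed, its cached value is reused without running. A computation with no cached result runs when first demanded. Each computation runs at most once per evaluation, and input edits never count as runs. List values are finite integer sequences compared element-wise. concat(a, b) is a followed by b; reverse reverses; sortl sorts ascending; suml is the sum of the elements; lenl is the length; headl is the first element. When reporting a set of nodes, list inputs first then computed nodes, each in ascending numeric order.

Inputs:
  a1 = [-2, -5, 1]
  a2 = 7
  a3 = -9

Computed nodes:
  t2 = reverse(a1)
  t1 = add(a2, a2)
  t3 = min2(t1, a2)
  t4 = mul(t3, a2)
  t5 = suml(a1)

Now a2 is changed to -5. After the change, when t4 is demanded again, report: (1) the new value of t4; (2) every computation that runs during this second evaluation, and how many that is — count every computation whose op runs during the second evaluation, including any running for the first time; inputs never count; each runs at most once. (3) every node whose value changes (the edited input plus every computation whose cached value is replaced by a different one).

First evaluation (everything demanded from the output):
  t1 = add(7, 7) = 14
  t3 = min2(14, 7) = 7
  t4 = mul(7, 7) = 49

Propagation after the edit:
  t1: runs — a2 7->-5; a2 7->-5; result -10.
  t3: runs — t1 14->-10; a2 7->-5; result -10.
  t4: runs — t3 7->-10; a2 7->-5; result 50.

New value of t4: 50.
Computations that run: t1, t3, t4 — 3 in total.
Values that change: a2, t1, t3, t4.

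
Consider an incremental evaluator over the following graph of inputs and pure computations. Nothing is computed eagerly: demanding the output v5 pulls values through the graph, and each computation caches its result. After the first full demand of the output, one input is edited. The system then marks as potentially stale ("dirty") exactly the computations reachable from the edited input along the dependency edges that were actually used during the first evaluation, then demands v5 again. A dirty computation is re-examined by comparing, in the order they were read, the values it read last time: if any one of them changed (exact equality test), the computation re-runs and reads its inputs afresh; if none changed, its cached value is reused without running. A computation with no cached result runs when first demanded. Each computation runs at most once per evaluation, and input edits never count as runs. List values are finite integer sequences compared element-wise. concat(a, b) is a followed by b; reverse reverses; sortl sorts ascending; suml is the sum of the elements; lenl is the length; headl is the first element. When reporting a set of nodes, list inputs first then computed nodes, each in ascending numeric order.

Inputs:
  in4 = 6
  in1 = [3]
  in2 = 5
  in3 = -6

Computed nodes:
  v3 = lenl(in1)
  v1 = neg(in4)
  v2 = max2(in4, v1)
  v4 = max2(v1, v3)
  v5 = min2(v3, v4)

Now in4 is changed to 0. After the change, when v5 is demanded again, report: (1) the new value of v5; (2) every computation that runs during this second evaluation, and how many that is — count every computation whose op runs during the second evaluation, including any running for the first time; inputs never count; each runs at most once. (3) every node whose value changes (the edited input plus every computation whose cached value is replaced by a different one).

v5 now evaluates to 1.
Run set: v1, v4 (2 run).
Changed values: in4, v1.
The important point: v4 recomputes to an identical value, and the output ends up unchanged.

Initial pass — values computed on the first demand:
  v1 = neg(6) = -6
  v3 = lenl([3]) = 1
  v4 = max2(-6, 1) = 1
  v5 = min2(1, 1) = 1

Second demand — change propagation:
  v1: re-runs because in4 6->0; new result 0.
  v4: re-runs because v1 -6->0; new result 1 (unchanged).
  v5: re-examined; everything it read last time is the same (v3 unchanged, v4 unchanged) — cache 1 kept, no run.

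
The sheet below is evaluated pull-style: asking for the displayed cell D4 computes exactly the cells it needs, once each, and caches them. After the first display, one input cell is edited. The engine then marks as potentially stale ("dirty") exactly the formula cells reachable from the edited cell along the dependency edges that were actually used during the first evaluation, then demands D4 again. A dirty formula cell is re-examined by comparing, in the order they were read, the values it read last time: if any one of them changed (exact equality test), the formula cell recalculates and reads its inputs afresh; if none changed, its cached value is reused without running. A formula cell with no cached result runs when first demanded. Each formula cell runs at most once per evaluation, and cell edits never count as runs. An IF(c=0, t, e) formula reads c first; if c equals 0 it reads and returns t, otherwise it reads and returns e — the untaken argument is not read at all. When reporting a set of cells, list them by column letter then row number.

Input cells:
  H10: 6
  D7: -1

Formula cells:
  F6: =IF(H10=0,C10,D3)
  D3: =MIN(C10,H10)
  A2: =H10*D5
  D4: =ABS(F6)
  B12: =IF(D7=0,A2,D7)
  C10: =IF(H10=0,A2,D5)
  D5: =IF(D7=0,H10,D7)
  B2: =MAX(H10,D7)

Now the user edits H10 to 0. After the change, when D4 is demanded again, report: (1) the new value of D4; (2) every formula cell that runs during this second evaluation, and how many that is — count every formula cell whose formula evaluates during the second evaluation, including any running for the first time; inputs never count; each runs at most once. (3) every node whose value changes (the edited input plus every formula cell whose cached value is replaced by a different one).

Demanding D4 again yields 0.
4 formula cells run: A2, C10, D4, F6.
The nodes whose values change: C10, D4, F6, H10.
Note the branch switch — demand abandons D3, which is never re-examined.

First demand of the output computes:
  D5 = IF(D7=0: D7=-1 -> else branch D7) = -1
  C10 = IF(H10=0: H10=6 -> else branch D5) = -1
  D3 = MIN(-1, 6) = -1
  F6 = IF(H10=0: H10=6 -> else branch D3) = -1
  D4 = ABS(-1) = 1

After the edit, cleaning proceeds:
  A2: had never run; runs now, result 0.
  C10: a read changed (H10 6->0) — executes, giving 0.
  D3: stays stale; no demand reaches it after the flip.
  F6: a read changed (H10 6->0) — executes, giving 0.
  D4: a read changed (F6 -1->0) — executes, giving 0.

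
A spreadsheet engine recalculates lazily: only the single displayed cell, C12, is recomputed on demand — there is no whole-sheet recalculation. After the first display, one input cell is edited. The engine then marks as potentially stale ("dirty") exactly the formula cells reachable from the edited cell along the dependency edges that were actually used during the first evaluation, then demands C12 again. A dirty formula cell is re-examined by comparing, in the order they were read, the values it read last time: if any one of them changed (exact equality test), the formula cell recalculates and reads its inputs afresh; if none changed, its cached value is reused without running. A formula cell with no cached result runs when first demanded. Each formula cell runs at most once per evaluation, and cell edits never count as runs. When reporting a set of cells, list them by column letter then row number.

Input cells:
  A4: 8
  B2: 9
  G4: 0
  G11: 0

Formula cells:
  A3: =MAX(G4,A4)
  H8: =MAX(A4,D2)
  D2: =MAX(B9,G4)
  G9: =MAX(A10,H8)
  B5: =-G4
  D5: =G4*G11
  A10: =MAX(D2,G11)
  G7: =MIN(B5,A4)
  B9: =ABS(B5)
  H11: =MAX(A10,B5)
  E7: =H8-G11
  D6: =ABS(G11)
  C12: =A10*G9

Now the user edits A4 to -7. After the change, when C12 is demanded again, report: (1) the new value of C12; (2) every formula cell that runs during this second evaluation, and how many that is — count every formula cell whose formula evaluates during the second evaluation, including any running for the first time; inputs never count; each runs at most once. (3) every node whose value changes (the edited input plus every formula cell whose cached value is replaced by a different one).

First evaluation (everything demanded from the output):
  B5 = -(0) = 0
  B9 = ABS(0) = 0
  D2 = MAX(0, 0) = 0
  A10 = MAX(0, 0) = 0
  H8 = MAX(8, 0) = 8
  G9 = MAX(0, 8) = 8
  C12 = 0 * 8 = 0

Propagation after the edit:
  H8: runs — A4 8->-7; result 0.
  G9: runs — H8 8->0; result 0.
  C12: runs — G9 8->0; result 0 (same value as before).

New value of C12: 0.
Formula cells that run: C12, G9, H8 — 3 in total.
Values that change: A4, G9, H8.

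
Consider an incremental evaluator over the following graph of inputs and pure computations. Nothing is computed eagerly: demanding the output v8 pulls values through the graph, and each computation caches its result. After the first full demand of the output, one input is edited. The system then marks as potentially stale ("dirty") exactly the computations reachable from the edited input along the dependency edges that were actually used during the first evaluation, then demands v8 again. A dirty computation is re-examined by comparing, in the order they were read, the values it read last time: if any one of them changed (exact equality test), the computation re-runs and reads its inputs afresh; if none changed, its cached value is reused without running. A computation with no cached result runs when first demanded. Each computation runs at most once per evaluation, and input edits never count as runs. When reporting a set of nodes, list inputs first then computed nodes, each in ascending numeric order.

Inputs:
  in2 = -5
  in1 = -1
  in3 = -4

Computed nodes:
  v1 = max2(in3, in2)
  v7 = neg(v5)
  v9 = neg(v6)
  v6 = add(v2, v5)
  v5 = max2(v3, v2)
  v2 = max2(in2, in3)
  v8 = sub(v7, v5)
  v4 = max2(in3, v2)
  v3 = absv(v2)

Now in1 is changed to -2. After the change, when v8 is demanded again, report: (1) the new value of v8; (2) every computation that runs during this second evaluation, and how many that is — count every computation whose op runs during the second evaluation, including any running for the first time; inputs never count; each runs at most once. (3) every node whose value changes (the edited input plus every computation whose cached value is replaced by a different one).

Initial pass — values computed on the first demand:
  v2 = max2(-5, -4) = -4
  v3 = absv(-4) = 4
  v5 = max2(4, -4) = 4
  v7 = neg(4) = -4
  v8 = sub(-4, 4) = -8

Second demand — change propagation:
  no demanded computation ever read in1, so the edit dirties nothing and nothing runs.

The important point: nothing the output needs ever reads in1, so the edit is invisible to it.

v8 now evaluates to -8.
Run set: none (0 run).
Changed values: in1.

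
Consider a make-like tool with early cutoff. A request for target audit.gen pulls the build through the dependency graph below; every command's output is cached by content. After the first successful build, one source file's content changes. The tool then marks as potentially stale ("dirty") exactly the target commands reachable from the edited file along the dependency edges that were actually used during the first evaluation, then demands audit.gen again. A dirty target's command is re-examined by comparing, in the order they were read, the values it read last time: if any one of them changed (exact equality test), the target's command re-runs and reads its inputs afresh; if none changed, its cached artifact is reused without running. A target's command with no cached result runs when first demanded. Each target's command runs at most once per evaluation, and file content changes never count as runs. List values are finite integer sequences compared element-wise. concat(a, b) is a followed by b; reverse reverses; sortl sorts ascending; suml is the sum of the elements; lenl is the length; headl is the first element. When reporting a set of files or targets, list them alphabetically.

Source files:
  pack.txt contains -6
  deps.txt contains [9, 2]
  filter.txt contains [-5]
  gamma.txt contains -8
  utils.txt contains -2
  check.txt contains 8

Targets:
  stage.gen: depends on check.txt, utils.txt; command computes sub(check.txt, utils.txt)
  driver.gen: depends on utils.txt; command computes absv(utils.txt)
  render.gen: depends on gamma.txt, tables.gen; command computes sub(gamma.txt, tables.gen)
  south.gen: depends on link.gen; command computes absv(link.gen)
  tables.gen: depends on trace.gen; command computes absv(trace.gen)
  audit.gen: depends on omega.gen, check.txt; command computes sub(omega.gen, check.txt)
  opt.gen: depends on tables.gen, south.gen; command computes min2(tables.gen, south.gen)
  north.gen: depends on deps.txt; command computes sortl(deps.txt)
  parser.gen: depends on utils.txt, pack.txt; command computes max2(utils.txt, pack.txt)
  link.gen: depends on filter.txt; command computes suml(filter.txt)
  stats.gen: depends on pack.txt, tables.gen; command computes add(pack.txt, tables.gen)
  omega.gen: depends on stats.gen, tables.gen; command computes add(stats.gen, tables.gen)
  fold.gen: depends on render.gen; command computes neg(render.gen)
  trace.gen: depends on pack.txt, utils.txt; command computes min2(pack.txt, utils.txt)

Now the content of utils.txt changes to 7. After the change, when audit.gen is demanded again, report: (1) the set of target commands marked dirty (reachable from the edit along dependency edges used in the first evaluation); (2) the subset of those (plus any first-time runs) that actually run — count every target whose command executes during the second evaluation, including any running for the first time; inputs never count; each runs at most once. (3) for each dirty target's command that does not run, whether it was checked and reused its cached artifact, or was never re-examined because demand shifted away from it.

First demand of the output computes:
  trace.gen = min2(-6, -2) = -6
  tables.gen = absv(-6) = 6
  stats.gen = add(-6, 6) = 0
  omega.gen = add(0, 6) = 6
  audit.gen = sub(6, 8) = -2

After the edit, cleaning proceeds:
  trace.gen: a read changed (utils.txt -2->7) — executes, giving -6 — identical to its old value.
  tables.gen: dirty, but its reads are unchanged (trace.gen unchanged); cached 6 stands.
  stats.gen: dirty, but its reads are unchanged (pack.txt unchanged, tables.gen unchanged); cached 0 stands.
  omega.gen: dirty, but its reads are unchanged (stats.gen unchanged, tables.gen unchanged); cached 6 stands.
  audit.gen: dirty, but its reads are unchanged (omega.gen unchanged, check.txt unchanged); cached -2 stands.

Note the absorption at trace.gen: it re-runs yet its value is the same, leaving the output's value untouched.

The edit dirties: audit.gen, omega.gen, stats.gen, tables.gen, trace.gen.
1 target commands run: trace.gen.
Cache hits after checking: audit.gen, omega.gen, stats.gen, tables.gen.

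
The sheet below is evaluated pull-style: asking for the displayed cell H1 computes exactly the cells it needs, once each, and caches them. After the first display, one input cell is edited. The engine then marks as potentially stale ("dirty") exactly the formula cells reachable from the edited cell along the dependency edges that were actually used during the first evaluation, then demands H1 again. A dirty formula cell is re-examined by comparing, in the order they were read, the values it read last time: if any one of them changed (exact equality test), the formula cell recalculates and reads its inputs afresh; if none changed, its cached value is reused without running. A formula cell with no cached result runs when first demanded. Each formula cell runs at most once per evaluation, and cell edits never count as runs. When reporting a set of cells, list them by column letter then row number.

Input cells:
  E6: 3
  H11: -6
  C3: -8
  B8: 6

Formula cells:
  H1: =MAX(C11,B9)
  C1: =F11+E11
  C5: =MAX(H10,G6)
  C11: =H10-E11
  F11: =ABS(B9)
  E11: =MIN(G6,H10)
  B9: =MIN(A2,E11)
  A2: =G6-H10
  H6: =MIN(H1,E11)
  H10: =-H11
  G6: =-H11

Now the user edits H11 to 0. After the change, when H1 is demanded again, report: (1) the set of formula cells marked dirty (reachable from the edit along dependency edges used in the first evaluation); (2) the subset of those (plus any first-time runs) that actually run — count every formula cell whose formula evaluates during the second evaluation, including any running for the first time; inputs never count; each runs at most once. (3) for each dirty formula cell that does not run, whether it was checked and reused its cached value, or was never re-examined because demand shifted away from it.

First demand of the output computes:
  G6 = -(-6) = 6
  H10 = -(-6) = 6
  A2 = 6 - 6 = 0
  E11 = MIN(6, 6) = 6
  B9 = MIN(0, 6) = 0
  C11 = 6 - 6 = 0
  H1 = MAX(0, 0) = 0

After the edit, cleaning proceeds:
  G6: a read changed (H11 -6->0) — executes, giving 0.
  H10: a read changed (H11 -6->0) — executes, giving 0.
  A2: a read changed (G6 6->0; H10 6->0) — executes, giving 0 — identical to its old value.
  E11: a read changed (G6 6->0; H10 6->0) — executes, giving 0.
  B9: a read changed (E11 6->0) — executes, giving 0 — identical to its old value.
  C11: a read changed (H10 6->0; E11 6->0) — executes, giving 0 — identical to its old value.
  H1: dirty, but its reads are unchanged (C11 unchanged, B9 unchanged); cached 0 stands.

Note where the cutoff bites: H1 is checked, finds nothing changed, and keeps its cache.

The edit dirties: A2, B9, C11, E11, G6, H1, H10.
6 formula cells run: A2, B9, C11, E11, G6, H10.
Cache hits after checking: H1.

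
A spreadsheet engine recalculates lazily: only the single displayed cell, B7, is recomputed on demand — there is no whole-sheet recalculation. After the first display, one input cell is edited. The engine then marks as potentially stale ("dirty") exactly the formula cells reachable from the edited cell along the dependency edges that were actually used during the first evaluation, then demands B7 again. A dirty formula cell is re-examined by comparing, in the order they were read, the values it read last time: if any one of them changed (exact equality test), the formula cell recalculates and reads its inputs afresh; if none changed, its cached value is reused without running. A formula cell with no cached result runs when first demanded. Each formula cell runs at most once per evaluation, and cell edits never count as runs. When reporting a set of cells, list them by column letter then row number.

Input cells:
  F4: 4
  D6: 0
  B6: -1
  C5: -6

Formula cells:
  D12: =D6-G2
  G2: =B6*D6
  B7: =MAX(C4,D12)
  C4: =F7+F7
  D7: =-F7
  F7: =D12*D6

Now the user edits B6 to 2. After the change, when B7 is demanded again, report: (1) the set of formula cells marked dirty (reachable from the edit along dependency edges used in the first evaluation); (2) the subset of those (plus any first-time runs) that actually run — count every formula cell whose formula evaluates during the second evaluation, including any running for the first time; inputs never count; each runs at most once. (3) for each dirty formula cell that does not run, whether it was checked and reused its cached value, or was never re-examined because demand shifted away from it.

First evaluation (everything demanded from the output):
  G2 = -1 * 0 = 0
  D12 = 0 - 0 = 0
  F7 = 0 * 0 = 0
  C4 = 0 + 0 = 0
  B7 = MAX(0, 0) = 0

Propagation after the edit:
  G2: runs — B6 -1->2; result 0 (same value as before).
  D12: checked — values it read are unchanged (D6 unchanged, G2 unchanged); reused cached 0 without running.
  F7: checked — values it read are unchanged (D12 unchanged, D6 unchanged); reused cached 0 without running.
  C4: checked — values it read are unchanged (F7 unchanged, F7 unchanged); reused cached 0 without running.
  B7: checked — values it read are unchanged (C4 unchanged, D12 unchanged); reused cached 0 without running.

Key observation: the change is absorbed at G2 — it re-runs but produces the same value, and the output's value is unchanged.

Marked dirty: B7, C4, D12, F7, G2.
Formula cells that run: G2 — 1 in total.
Checked but reused from cache: B7, C4, D12, F7.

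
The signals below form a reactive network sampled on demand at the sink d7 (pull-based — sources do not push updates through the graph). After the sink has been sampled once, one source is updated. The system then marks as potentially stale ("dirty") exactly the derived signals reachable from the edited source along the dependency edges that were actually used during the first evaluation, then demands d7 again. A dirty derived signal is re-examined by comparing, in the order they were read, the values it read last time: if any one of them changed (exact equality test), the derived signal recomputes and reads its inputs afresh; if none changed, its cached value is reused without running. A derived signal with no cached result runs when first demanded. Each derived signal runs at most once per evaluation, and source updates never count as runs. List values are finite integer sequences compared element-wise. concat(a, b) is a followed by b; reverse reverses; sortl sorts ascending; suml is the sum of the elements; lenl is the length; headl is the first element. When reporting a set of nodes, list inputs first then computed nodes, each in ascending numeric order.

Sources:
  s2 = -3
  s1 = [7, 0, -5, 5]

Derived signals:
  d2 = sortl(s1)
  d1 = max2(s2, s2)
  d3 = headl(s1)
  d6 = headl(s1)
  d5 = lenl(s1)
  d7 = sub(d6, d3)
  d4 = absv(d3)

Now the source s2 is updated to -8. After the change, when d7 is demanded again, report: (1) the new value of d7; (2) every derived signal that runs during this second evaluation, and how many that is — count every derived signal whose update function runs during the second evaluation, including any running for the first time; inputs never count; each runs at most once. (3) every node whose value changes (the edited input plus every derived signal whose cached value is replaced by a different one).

Initial pass — values computed on the first demand:
  d3 = headl([7, 0, -5, 5]) = 7
  d6 = headl([7, 0, -5, 5]) = 7
  d7 = sub(7, 7) = 0

Second demand — change propagation:
  no demanded computation ever read s2, so the edit dirties nothing and nothing runs.

The important point: nothing the output needs ever reads s2, so the edit is invisible to it.

d7 now evaluates to 0.
Run set: none (0 run).
Changed values: s2.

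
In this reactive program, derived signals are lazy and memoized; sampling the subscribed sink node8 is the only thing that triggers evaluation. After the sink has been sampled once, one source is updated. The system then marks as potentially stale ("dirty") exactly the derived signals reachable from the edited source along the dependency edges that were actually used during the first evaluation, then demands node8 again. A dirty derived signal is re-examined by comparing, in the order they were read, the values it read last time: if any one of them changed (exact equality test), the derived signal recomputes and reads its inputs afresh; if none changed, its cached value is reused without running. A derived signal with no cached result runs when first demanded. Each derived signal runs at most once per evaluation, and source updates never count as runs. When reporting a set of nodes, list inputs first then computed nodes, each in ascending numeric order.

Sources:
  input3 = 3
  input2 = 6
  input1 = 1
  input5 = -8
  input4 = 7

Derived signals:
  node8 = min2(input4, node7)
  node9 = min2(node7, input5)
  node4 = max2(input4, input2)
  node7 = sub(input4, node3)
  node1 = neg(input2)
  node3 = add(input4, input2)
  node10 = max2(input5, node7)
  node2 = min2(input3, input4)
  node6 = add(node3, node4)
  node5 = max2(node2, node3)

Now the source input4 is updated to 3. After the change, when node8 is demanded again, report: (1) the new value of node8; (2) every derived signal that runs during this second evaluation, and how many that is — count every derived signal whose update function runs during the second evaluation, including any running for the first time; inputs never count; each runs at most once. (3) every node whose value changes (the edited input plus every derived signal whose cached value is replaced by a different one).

First demand of the output computes:
  node3 = add(7, 6) = 13
  node7 = sub(7, 13) = -6
  node8 = min2(7, -6) = -6

After the edit, cleaning proceeds:
  node3: a read changed (input4 7->3) — executes, giving 9.
  node7: a read changed (input4 7->3; node3 13->9) — executes, giving -6 — identical to its old value.
  node8: a read changed (input4 7->3) — executes, giving -6 — identical to its old value.

Demanding node8 again yields -6.
3 derived signals run: node3, node7, node8.
The nodes whose values change: input4, node3.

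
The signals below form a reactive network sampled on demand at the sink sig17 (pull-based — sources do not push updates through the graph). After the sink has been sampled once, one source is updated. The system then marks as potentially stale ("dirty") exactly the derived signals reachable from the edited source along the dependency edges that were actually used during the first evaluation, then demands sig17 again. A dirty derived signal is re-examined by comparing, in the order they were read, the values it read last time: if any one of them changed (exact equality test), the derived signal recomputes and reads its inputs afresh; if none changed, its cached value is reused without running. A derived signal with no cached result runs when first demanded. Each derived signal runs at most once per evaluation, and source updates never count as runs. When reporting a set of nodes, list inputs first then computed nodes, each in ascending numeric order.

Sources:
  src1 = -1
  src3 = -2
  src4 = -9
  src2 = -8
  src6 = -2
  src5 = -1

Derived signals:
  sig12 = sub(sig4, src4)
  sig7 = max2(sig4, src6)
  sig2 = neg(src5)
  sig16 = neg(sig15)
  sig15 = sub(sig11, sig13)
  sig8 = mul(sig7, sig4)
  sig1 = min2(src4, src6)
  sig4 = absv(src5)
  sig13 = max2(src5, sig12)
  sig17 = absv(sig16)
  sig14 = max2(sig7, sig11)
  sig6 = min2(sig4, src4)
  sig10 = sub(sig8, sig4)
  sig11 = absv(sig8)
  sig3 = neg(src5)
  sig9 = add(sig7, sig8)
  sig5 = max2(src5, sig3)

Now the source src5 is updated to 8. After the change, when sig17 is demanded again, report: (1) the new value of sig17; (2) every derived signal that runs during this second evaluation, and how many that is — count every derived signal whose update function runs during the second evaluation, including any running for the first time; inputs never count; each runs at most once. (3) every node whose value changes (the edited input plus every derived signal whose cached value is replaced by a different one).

sig17 now evaluates to 47.
Run set: sig4, sig7, sig8, sig11, sig12, sig13, sig15, sig16, sig17 (9 run).
Changed values: src5, sig4, sig7, sig8, sig11, sig12, sig13, sig15, sig16, sig17.

Initial pass — values computed on the first demand:
  sig4 = absv(-1) = 1
  sig7 = max2(1, -2) = 1
  sig8 = mul(1, 1) = 1
  sig11 = absv(1) = 1
  sig12 = sub(1, -9) = 10
  sig13 = max2(-1, 10) = 10
  sig15 = sub(1, 10) = -9
  sig16 = neg(-9) = 9
  sig17 = absv(9) = 9

Second demand — change propagation:
  sig4: re-runs because src5 -1->8; new result 8.
  sig7: re-runs because sig4 1->8; new result 8.
  sig8: re-runs because sig7 1->8; sig4 1->8; new result 64.
  sig11: re-runs because sig8 1->64; new result 64.
  sig12: re-runs because sig4 1->8; new result 17.
  sig13: re-runs because src5 -1->8; sig12 10->17; new result 17.
  sig15: re-runs because sig11 1->64; sig13 10->17; new result 47.
  sig16: re-runs because sig15 -9->47; new result -47.
  sig17: re-runs because sig16 9->-47; new result 47.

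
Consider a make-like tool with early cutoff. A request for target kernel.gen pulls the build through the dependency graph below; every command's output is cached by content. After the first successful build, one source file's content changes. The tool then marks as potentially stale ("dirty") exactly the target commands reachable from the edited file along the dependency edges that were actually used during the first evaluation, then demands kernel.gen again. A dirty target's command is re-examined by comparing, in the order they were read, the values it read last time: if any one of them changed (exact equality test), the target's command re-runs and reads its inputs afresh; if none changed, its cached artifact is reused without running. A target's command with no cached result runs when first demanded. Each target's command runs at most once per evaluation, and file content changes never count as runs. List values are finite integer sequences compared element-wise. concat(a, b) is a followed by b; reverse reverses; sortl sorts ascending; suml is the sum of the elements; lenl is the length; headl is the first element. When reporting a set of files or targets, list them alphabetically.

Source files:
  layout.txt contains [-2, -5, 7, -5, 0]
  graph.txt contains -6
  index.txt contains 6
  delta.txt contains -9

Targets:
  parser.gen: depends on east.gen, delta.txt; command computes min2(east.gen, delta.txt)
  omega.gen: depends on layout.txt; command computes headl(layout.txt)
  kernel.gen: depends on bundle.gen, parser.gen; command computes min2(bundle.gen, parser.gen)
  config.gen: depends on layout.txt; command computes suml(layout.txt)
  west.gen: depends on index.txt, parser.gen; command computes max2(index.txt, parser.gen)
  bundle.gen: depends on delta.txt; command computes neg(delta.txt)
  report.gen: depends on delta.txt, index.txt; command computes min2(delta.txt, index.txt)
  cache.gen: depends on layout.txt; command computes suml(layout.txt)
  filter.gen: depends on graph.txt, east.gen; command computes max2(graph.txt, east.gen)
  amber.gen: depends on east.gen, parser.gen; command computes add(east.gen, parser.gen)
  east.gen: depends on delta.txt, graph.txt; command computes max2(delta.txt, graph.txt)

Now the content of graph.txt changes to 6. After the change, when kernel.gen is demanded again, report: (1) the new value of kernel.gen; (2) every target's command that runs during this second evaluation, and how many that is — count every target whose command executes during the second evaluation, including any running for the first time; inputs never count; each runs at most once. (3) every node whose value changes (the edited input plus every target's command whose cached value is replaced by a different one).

Demanding kernel.gen again yields -9.
2 target commands run: east.gen, parser.gen.
The nodes whose values change: east.gen, graph.txt.
Note the absorption at parser.gen: it re-runs yet its value is the same, leaving the output's value untouched.

First demand of the output computes:
  bundle.gen = neg(-9) = 9
  east.gen = max2(-9, -6) = -6
  parser.gen = min2(-6, -9) = -9
  kernel.gen = min2(9, -9) = -9

After the edit, cleaning proceeds:
  east.gen: a read changed (graph.txt -6->6) — executes, giving 6.
  parser.gen: a read changed (east.gen -6->6) — executes, giving -9 — identical to its old value.
  kernel.gen: dirty, but its reads are unchanged (bundle.gen unchanged, parser.gen unchanged); cached -9 stands.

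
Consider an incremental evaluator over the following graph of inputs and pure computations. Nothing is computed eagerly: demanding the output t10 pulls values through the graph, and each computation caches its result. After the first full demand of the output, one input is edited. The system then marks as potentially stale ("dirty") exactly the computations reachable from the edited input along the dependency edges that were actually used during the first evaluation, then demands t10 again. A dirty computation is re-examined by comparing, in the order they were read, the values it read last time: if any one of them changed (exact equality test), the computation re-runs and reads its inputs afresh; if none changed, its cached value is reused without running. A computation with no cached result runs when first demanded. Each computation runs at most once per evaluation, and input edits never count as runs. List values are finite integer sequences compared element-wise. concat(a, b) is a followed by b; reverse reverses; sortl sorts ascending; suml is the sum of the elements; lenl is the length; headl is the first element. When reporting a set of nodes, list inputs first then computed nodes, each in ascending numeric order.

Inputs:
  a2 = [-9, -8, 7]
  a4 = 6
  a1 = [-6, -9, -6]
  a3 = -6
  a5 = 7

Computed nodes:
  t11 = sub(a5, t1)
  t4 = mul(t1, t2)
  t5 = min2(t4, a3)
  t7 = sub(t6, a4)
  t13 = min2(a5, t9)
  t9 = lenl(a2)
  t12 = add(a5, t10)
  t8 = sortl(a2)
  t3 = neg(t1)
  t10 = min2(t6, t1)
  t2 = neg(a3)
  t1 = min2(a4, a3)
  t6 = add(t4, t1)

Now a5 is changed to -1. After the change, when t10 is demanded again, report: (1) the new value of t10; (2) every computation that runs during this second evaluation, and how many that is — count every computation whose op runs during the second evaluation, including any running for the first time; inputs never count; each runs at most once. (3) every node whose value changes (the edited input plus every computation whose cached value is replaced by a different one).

t10 now evaluates to -42.
Run set: none (0 run).
Changed values: a5.
The important point: nothing the output needs ever reads a5, so the edit is invisible to it.

Initial pass — values computed on the first demand:
  t1 = min2(6, -6) = -6
  t2 = neg(-6) = 6
  t4 = mul(-6, 6) = -36
  t6 = add(-36, -6) = -42
  t10 = min2(-42, -6) = -42

Second demand — change propagation:
  no demanded computation ever read a5, so the edit dirties nothing and nothing runs.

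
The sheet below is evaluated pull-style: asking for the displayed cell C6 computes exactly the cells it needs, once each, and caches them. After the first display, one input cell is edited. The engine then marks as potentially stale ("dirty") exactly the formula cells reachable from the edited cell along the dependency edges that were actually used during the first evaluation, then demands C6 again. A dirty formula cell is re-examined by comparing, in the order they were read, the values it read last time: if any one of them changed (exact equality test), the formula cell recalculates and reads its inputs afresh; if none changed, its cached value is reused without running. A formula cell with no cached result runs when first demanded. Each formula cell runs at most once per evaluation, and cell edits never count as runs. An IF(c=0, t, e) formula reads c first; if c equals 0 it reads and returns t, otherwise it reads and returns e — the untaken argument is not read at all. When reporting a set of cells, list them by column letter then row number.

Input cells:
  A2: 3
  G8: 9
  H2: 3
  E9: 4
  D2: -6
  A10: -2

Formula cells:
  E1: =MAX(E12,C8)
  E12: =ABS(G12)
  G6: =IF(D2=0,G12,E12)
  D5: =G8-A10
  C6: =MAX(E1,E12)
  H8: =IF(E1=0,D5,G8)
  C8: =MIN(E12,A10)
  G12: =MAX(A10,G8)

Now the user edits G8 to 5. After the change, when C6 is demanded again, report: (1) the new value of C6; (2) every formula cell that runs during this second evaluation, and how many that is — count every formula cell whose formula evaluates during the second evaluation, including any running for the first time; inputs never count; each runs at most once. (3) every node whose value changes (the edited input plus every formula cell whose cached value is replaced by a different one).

First demand of the output computes:
  G12 = MAX(-2, 9) = 9
  E12 = ABS(9) = 9
  C8 = MIN(9, -2) = -2
  E1 = MAX(9, -2) = 9
  C6 = MAX(9, 9) = 9

After the edit, cleaning proceeds:
  G12: a read changed (G8 9->5) — executes, giving 5.
  E12: a read changed (G12 9->5) — executes, giving 5.
  C8: a read changed (E12 9->5) — executes, giving -2 — identical to its old value.
  E1: a read changed (E12 9->5) — executes, giving 5.
  C6: a read changed (E1 9->5; E12 9->5) — executes, giving 5.

Demanding C6 again yields 5.
5 formula cells run: C6, C8, E1, E12, G12.
The nodes whose values change: C6, E1, E12, G8, G12.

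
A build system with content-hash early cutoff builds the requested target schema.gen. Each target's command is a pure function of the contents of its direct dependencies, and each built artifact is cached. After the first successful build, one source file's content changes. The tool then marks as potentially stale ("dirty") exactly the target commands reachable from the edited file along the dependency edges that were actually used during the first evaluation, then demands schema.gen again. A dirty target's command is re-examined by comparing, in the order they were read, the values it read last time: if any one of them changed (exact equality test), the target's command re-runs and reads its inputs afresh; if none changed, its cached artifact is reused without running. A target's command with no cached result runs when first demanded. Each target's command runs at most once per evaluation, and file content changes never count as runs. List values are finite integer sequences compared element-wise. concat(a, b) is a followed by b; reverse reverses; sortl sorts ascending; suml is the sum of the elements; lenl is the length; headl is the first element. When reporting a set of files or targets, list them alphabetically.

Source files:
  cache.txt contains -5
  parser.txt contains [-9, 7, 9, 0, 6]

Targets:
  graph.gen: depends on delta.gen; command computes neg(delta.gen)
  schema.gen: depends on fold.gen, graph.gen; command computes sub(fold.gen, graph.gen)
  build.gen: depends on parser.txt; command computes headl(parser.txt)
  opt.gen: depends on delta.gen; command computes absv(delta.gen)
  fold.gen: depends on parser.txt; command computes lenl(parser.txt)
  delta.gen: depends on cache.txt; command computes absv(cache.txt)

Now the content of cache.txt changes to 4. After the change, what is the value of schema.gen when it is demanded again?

First evaluation (everything demanded from the output):
  delta.gen = absv(-5) = 5
  fold.gen = lenl([-9, 7, 9, 0, 6]) = 5
  graph.gen = neg(5) = -5
  schema.gen = sub(5, -5) = 10

Propagation after the edit:
  delta.gen: runs — cache.txt -5->4; result 4.
  graph.gen: runs — delta.gen 5->4; result -4.
  schema.gen: runs — graph.gen -5->-4; result 9.

New value of schema.gen: 9.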